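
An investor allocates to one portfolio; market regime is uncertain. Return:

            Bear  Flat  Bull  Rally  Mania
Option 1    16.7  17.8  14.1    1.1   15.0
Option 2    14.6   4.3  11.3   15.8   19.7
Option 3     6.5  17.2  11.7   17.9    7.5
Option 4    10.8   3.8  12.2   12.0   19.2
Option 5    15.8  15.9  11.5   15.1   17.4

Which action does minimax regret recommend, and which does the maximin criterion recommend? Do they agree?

Column bests: Bear=16.7, Flat=17.8, Bull=14.1, Rally=17.9, Mania=19.7.
Option 1 regrets: 0.0, 0.0, 0.0, 16.8, 4.7 → max 16.8
Option 2 regrets: 2.1, 13.5, 2.8, 2.1, 0.0 → max 13.5
Option 3 regrets: 10.2, 0.6, 2.4, 0.0, 12.2 → max 12.2
Option 4 regrets: 5.9, 14.0, 1.9, 5.9, 0.5 → max 14.0
Option 5 regrets: 0.9, 1.9, 2.6, 2.8, 2.3 → max 2.8
Smallest max regret = 2.8 → Option 5.
Row minima: Option 1=1.1, Option 2=4.3, Option 3=6.5, Option 4=3.8, Option 5=11.5
Best worst-case = 11.5 → Option 5.

minimax regret → Option 5; maximin → Option 5 (agree)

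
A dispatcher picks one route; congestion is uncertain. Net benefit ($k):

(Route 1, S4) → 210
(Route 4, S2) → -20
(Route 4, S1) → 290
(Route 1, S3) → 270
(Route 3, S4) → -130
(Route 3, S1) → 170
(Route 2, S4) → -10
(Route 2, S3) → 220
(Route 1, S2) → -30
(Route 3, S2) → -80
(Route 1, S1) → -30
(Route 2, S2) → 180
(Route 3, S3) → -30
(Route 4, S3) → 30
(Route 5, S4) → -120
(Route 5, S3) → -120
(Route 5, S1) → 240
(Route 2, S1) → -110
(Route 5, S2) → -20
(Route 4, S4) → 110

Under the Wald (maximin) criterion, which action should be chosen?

Route 4

Row minima: Route 1=-30, Route 2=-110, Route 3=-130, Route 4=-20, Route 5=-120
Best worst-case = -20 → Route 4.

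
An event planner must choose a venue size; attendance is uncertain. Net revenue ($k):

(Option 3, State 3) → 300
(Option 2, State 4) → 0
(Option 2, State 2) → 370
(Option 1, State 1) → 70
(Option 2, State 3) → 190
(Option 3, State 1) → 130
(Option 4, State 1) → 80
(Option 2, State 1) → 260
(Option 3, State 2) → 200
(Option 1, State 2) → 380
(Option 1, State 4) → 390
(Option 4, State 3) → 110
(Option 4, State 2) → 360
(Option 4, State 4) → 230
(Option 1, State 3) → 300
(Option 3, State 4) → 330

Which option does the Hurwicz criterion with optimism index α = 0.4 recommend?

Option 3

Option 1: 0.4·390 + 0.6·70 = 198
Option 2: 0.4·370 + 0.6·0 = 148
Option 3: 0.4·330 + 0.6·130 = 210
Option 4: 0.4·360 + 0.6·80 = 192
Highest Hurwicz score = 210 → Option 3.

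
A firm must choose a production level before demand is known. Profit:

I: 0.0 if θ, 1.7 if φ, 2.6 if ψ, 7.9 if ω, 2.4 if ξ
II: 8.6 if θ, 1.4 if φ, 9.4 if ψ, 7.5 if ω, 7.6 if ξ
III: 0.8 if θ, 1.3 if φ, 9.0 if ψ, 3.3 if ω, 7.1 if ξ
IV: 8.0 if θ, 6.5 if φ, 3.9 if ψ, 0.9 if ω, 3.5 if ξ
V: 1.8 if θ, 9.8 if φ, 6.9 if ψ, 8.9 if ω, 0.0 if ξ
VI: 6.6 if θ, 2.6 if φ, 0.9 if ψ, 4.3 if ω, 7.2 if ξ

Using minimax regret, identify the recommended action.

V

Column bests: θ=8.6, φ=9.8, ψ=9.4, ω=8.9, ξ=7.6.
I regrets: 8.6, 8.1, 6.8, 1.0, 5.2 → max 8.6
II regrets: 0.0, 8.4, 0.0, 1.4, 0.0 → max 8.4
III regrets: 7.8, 8.5, 0.4, 5.6, 0.5 → max 8.5
IV regrets: 0.6, 3.3, 5.5, 8.0, 4.1 → max 8.0
V regrets: 6.8, 0.0, 2.5, 0.0, 7.6 → max 7.6
VI regrets: 2.0, 7.2, 8.5, 4.6, 0.4 → max 8.5
Smallest max regret = 7.6 → V.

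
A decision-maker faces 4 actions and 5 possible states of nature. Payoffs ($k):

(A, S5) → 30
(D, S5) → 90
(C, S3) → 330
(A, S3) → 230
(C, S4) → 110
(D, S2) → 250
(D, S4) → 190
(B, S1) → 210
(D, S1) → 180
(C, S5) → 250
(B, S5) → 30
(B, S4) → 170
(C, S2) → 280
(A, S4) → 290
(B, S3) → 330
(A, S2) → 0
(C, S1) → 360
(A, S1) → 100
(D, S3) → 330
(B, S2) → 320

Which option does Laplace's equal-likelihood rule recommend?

C

Row averages: A=130, B=212, C=266, D=208
Highest average = 266 → C.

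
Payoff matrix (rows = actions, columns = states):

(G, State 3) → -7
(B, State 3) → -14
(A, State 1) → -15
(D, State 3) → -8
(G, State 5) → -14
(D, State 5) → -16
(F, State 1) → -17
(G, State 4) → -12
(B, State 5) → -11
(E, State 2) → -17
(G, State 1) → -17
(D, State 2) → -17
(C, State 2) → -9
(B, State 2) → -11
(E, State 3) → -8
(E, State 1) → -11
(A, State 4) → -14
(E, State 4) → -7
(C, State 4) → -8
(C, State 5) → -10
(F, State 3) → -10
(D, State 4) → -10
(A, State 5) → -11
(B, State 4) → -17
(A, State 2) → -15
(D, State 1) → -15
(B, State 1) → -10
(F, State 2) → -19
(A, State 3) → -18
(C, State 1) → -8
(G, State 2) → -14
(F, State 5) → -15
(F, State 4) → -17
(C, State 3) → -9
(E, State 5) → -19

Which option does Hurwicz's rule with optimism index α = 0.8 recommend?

A: 0.8·(-11) + 0.2·(-18) = -12.4
B: 0.8·(-10) + 0.2·(-17) = -11.4
C: 0.8·(-8) + 0.2·(-10) = -8.4
D: 0.8·(-8) + 0.2·(-17) = -9.8
E: 0.8·(-7) + 0.2·(-19) = -9.4
F: 0.8·(-10) + 0.2·(-19) = -11.8
G: 0.8·(-7) + 0.2·(-17) = -9
Highest Hurwicz score = -8.4 → C.

C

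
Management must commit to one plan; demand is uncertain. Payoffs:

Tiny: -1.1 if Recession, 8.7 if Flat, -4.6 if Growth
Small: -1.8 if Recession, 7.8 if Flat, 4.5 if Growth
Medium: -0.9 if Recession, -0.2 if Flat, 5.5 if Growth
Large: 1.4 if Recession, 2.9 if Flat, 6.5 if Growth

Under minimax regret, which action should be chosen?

Small

Column bests: Recession=1.4, Flat=8.7, Growth=6.5.
Tiny regrets: 2.5, 0.0, 11.1 → max 11.1
Small regrets: 3.2, 0.9, 2.0 → max 3.2
Medium regrets: 2.3, 8.9, 1.0 → max 8.9
Large regrets: 0.0, 5.8, 0.0 → max 5.8
Smallest max regret = 3.2 → Small.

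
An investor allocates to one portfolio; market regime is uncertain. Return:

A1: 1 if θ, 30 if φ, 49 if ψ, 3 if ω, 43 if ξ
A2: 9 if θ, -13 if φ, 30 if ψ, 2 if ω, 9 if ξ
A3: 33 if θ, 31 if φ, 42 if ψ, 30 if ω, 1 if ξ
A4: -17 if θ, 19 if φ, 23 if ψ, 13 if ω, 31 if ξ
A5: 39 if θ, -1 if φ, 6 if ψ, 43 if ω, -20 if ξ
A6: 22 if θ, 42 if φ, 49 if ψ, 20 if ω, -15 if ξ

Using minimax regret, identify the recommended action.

A1

Column bests: θ=39, φ=42, ψ=49, ω=43, ξ=43.
A1 regrets: 38, 12, 0, 40, 0 → max 40
A2 regrets: 30, 55, 19, 41, 34 → max 55
A3 regrets: 6, 11, 7, 13, 42 → max 42
A4 regrets: 56, 23, 26, 30, 12 → max 56
A5 regrets: 0, 43, 43, 0, 63 → max 63
A6 regrets: 17, 0, 0, 23, 58 → max 58
Smallest max regret = 40 → A1.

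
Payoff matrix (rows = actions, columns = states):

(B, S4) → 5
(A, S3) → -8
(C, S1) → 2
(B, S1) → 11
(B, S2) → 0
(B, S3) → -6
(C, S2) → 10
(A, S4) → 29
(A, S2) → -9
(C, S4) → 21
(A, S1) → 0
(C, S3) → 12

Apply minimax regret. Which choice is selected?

C

Column bests: S1=11, S2=10, S3=12, S4=29.
A regrets: 11, 19, 20, 0 → max 20
B regrets: 0, 10, 18, 24 → max 24
C regrets: 9, 0, 0, 8 → max 9
Smallest max regret = 9 → C.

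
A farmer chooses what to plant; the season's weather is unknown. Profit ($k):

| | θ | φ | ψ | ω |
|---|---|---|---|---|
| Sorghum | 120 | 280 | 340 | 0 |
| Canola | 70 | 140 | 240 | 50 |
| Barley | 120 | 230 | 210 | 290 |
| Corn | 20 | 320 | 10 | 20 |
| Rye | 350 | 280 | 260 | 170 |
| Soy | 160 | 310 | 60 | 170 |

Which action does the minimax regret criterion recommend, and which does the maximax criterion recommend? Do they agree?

minimax regret → Rye; maximax → Rye (agree)

Column bests: θ=350, φ=320, ψ=340, ω=290.
Sorghum regrets: 230, 40, 0, 290 → max 290
Canola regrets: 280, 180, 100, 240 → max 280
Barley regrets: 230, 90, 130, 0 → max 230
Corn regrets: 330, 0, 330, 270 → max 330
Rye regrets: 0, 40, 80, 120 → max 120
Soy regrets: 190, 10, 280, 120 → max 280
Smallest max regret = 120 → Rye.
Row maxima: Sorghum=340, Canola=240, Barley=290, Corn=320, Rye=350, Soy=310
Best best-case = 350 → Rye.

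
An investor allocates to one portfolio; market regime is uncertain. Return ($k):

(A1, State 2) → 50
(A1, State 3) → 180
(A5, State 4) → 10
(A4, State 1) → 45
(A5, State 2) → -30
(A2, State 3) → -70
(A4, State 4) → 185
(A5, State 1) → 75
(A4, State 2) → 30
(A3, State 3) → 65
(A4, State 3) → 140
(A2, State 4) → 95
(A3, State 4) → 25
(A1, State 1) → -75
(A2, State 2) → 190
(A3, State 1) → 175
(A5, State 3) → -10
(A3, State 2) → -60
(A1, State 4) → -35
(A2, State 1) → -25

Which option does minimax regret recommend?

Column bests: State 1=175, State 2=190, State 3=180, State 4=185.
A1 regrets: 250, 140, 0, 220 → max 250
A2 regrets: 200, 0, 250, 90 → max 250
A3 regrets: 0, 250, 115, 160 → max 250
A4 regrets: 130, 160, 40, 0 → max 160
A5 regrets: 100, 220, 190, 175 → max 220
Smallest max regret = 160 → A4.

A4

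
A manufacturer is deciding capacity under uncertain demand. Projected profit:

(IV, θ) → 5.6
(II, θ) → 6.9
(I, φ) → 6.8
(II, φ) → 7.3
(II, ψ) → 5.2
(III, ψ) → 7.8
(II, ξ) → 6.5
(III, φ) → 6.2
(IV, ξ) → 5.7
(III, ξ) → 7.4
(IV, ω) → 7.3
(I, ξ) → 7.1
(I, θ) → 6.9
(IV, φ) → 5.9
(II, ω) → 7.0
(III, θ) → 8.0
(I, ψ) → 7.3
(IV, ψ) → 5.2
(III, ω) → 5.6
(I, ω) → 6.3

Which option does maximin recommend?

Row minima: I=6.3, II=5.2, III=5.6, IV=5.2
Best worst-case = 6.3 → I.

I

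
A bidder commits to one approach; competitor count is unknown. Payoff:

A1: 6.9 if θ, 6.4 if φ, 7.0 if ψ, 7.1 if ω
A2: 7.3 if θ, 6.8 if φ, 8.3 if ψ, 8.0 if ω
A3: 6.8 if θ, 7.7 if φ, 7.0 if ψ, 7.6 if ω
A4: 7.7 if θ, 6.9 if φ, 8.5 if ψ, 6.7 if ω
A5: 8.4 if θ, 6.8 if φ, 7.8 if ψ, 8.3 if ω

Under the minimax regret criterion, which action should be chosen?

A5

Column bests: θ=8.4, φ=7.7, ψ=8.5, ω=8.3.
A1 regrets: 1.5, 1.3, 1.5, 1.2 → max 1.5
A2 regrets: 1.1, 0.9, 0.2, 0.3 → max 1.1
A3 regrets: 1.6, 0.0, 1.5, 0.7 → max 1.6
A4 regrets: 0.7, 0.8, 0.0, 1.6 → max 1.6
A5 regrets: 0.0, 0.9, 0.7, 0.0 → max 0.9
Smallest max regret = 0.9 → A5.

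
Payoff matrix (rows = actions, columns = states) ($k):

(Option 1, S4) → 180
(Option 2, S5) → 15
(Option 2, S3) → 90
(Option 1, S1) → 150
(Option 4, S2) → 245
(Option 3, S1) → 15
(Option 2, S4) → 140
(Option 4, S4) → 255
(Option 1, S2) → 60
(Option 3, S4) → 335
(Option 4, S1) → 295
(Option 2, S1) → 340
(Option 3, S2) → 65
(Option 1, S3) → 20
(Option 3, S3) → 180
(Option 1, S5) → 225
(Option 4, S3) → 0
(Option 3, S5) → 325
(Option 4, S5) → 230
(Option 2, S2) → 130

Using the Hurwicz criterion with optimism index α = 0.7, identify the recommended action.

Option 2

Option 1: 0.7·225 + 0.3·20 = 163.5
Option 2: 0.7·340 + 0.3·15 = 242.5
Option 3: 0.7·335 + 0.3·15 = 239
Option 4: 0.7·295 + 0.3·0 = 206.5
Highest Hurwicz score = 242.5 → Option 2.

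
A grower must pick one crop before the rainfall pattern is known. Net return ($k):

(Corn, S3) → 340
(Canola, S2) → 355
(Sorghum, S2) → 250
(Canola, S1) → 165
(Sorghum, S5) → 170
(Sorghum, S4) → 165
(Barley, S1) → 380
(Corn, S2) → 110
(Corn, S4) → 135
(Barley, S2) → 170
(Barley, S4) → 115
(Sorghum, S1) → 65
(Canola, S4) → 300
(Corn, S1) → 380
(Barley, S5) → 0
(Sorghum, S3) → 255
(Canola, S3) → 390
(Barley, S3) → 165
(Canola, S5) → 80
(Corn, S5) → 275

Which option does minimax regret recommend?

Column bests: S1=380, S2=355, S3=390, S4=300, S5=275.
Corn regrets: 0, 245, 50, 165, 0 → max 245
Canola regrets: 215, 0, 0, 0, 195 → max 215
Barley regrets: 0, 185, 225, 185, 275 → max 275
Sorghum regrets: 315, 105, 135, 135, 105 → max 315
Smallest max regret = 215 → Canola.

Canola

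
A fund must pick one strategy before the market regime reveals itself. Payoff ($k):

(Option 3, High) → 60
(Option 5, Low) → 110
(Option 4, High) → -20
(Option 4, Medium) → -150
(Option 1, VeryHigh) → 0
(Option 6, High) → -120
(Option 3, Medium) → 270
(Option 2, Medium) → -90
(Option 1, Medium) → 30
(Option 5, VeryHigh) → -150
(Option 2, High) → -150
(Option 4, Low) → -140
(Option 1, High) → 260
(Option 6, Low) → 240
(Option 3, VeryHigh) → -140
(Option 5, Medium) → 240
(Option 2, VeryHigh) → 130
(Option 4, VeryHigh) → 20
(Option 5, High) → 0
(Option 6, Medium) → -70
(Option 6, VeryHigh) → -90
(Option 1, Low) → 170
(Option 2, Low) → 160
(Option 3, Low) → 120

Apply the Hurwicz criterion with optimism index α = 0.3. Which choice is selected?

Option 1: 0.3·260 + 0.7·0 = 78
Option 2: 0.3·160 + 0.7·(-150) = -57
Option 3: 0.3·270 + 0.7·(-140) = -17
Option 4: 0.3·20 + 0.7·(-150) = -99
Option 5: 0.3·240 + 0.7·(-150) = -33
Option 6: 0.3·240 + 0.7·(-120) = -12
Highest Hurwicz score = 78 → Option 1.

Option 1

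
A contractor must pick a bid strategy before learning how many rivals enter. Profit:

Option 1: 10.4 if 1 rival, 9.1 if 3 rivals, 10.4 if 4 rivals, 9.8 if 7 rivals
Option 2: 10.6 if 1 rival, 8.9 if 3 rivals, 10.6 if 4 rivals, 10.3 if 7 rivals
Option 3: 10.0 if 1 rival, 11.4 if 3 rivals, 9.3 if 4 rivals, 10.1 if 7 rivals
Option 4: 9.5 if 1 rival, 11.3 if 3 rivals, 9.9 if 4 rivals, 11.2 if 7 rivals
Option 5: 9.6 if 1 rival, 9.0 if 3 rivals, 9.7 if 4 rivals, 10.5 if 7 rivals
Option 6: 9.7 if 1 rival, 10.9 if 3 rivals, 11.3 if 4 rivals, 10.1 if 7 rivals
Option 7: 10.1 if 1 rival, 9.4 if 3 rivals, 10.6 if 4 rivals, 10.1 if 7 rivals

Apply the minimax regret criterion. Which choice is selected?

Option 6

Column bests: 1 rival=10.6, 3 rivals=11.4, 4 rivals=11.3, 7 rivals=11.2.
Option 1 regrets: 0.2, 2.3, 0.9, 1.4 → max 2.3
Option 2 regrets: 0.0, 2.5, 0.7, 0.9 → max 2.5
Option 3 regrets: 0.6, 0.0, 2.0, 1.1 → max 2.0
Option 4 regrets: 1.1, 0.1, 1.4, 0.0 → max 1.4
Option 5 regrets: 1.0, 2.4, 1.6, 0.7 → max 2.4
Option 6 regrets: 0.9, 0.5, 0.0, 1.1 → max 1.1
Option 7 regrets: 0.5, 2.0, 0.7, 1.1 → max 2.0
Smallest max regret = 1.1 → Option 6.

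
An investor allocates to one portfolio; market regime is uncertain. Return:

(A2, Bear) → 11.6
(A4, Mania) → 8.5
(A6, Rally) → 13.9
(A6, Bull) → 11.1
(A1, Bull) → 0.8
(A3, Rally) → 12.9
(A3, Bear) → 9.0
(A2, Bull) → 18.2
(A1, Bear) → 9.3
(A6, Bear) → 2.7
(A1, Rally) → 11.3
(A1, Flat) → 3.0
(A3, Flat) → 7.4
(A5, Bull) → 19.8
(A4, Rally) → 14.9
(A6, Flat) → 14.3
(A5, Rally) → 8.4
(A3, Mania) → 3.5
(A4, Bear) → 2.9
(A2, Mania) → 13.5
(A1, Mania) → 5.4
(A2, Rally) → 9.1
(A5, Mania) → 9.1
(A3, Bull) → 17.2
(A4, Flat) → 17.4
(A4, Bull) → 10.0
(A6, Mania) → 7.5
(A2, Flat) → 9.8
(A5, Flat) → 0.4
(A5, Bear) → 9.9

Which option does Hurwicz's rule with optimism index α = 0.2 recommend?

A2

A1: 0.2·11.3 + 0.8·0.8 = 2.9
A2: 0.2·18.2 + 0.8·9.1 = 10.92
A3: 0.2·17.2 + 0.8·3.5 = 6.24
A4: 0.2·17.4 + 0.8·2.9 = 5.8
A5: 0.2·19.8 + 0.8·0.4 = 4.28
A6: 0.2·14.3 + 0.8·2.7 = 5.02
Highest Hurwicz score = 10.92 → A2.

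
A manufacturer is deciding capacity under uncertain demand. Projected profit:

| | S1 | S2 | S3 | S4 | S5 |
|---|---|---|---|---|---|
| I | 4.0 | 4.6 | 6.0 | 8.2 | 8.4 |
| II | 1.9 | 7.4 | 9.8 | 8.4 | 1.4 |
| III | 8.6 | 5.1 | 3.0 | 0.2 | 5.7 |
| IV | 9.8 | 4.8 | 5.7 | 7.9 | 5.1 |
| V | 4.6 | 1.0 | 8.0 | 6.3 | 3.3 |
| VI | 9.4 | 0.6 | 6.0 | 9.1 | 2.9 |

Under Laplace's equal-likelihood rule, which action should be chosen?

Row averages: I=6.24, II=5.78, III=4.52, IV=6.66, V=4.64, VI=5.6
Highest average = 6.66 → IV.

IV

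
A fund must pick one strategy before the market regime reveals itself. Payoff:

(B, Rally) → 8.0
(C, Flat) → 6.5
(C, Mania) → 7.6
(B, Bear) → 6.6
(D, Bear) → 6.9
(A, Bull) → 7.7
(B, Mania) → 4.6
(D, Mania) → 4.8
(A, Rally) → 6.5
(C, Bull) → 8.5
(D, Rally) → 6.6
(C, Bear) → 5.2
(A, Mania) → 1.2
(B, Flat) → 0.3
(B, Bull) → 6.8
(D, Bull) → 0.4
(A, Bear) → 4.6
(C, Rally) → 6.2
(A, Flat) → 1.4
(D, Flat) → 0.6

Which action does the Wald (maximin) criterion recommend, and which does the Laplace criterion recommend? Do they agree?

maximin → C; laplace → C (agree)

Row minima: A=1.2, B=0.3, C=5.2, D=0.4
Best worst-case = 5.2 → C.
Row averages: A=4.28, B=5.26, C=6.8, D=3.86
Highest average = 6.8 → C.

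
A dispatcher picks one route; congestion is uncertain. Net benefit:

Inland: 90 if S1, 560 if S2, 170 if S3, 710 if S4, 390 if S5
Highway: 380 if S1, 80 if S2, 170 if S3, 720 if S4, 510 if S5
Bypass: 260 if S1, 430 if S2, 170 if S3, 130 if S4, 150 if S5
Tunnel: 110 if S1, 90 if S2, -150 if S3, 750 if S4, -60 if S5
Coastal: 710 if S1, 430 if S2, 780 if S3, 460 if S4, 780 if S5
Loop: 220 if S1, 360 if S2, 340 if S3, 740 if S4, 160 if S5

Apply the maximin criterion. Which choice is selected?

Row minima: Inland=90, Highway=80, Bypass=130, Tunnel=-150, Coastal=430, Loop=160
Best worst-case = 430 → Coastal.

Coastal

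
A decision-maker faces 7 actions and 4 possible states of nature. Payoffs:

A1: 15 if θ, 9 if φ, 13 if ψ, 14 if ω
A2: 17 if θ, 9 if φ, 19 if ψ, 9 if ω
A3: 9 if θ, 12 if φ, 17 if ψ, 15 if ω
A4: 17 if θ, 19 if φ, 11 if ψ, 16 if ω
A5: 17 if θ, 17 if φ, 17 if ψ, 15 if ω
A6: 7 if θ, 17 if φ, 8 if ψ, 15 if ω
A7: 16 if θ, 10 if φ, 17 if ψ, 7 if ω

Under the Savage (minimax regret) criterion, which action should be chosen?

A5

Column bests: θ=17, φ=19, ψ=19, ω=16.
A1 regrets: 2, 10, 6, 2 → max 10
A2 regrets: 0, 10, 0, 7 → max 10
A3 regrets: 8, 7, 2, 1 → max 8
A4 regrets: 0, 0, 8, 0 → max 8
A5 regrets: 0, 2, 2, 1 → max 2
A6 regrets: 10, 2, 11, 1 → max 11
A7 regrets: 1, 9, 2, 9 → max 9
Smallest max regret = 2 → A5.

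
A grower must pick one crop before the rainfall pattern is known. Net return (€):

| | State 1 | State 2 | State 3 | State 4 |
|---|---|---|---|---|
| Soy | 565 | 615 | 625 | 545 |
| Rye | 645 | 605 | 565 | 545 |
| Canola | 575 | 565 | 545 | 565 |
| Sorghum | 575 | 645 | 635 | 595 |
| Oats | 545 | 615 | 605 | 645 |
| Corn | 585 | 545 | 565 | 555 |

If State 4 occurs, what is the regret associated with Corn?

90

Best payoff under State 4 is 645.
Regret = 645 − 555 = 90.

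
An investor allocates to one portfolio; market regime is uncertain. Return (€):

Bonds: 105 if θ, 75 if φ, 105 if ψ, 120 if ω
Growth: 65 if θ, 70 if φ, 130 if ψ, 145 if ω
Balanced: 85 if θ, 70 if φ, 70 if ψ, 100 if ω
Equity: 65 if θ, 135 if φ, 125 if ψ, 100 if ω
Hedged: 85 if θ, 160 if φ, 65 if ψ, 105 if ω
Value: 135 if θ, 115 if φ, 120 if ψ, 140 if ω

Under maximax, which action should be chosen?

Hedged

Row maxima: Bonds=120, Growth=145, Balanced=100, Equity=135, Hedged=160, Value=140
Best best-case = 160 → Hedged.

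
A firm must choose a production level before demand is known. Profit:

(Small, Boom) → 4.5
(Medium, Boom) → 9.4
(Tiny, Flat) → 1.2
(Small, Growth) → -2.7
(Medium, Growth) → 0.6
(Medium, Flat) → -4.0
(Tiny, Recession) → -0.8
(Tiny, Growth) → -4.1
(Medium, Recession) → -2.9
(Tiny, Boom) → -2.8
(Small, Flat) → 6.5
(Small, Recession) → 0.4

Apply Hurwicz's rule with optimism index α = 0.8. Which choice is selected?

Medium

Tiny: 0.8·1.2 + 0.2·(-4.1) = 0.14
Small: 0.8·6.5 + 0.2·(-2.7) = 4.66
Medium: 0.8·9.4 + 0.2·(-4.0) = 6.72
Highest Hurwicz score = 6.72 → Medium.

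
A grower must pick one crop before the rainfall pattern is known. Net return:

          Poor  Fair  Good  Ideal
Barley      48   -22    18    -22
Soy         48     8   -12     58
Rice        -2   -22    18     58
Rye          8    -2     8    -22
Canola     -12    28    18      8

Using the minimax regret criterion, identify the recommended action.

Column bests: Poor=48, Fair=28, Good=18, Ideal=58.
Barley regrets: 0, 50, 0, 80 → max 80
Soy regrets: 0, 20, 30, 0 → max 30
Rice regrets: 50, 50, 0, 0 → max 50
Rye regrets: 40, 30, 10, 80 → max 80
Canola regrets: 60, 0, 0, 50 → max 60
Smallest max regret = 30 → Soy.

Soy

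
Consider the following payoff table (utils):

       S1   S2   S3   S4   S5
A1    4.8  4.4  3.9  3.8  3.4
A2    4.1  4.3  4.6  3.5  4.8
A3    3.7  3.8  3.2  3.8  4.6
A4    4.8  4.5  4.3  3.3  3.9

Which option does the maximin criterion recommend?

A2

Row minima: A1=3.4, A2=3.5, A3=3.2, A4=3.3
Best worst-case = 3.5 → A2.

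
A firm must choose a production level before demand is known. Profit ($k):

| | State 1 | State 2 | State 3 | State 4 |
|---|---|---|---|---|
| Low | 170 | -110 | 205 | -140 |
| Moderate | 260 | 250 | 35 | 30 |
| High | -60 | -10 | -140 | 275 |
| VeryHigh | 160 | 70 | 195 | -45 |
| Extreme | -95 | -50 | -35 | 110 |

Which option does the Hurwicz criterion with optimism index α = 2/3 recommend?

Moderate

Low: 2/3·205 + 1/3·(-140) = 90
Moderate: 2/3·260 + 1/3·30 = 550/3
High: 2/3·275 + 1/3·(-140) = 410/3
VeryHigh: 2/3·195 + 1/3·(-45) = 115
Extreme: 2/3·110 + 1/3·(-95) = 125/3
Highest Hurwicz score = 550/3 → Moderate.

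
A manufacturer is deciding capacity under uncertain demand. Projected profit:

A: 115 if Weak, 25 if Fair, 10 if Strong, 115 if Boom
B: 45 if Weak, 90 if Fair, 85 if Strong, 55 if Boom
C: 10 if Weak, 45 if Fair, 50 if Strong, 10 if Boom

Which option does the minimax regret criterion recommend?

Column bests: Weak=115, Fair=90, Strong=85, Boom=115.
A regrets: 0, 65, 75, 0 → max 75
B regrets: 70, 0, 0, 60 → max 70
C regrets: 105, 45, 35, 105 → max 105
Smallest max regret = 70 → B.

B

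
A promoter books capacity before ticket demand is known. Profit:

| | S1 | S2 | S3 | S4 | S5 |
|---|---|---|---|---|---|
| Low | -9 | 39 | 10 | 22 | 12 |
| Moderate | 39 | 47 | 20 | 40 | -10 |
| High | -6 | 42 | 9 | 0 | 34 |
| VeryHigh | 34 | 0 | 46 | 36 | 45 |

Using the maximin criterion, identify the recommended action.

Row minima: Low=-9, Moderate=-10, High=-6, VeryHigh=0
Best worst-case = 0 → VeryHigh.

VeryHigh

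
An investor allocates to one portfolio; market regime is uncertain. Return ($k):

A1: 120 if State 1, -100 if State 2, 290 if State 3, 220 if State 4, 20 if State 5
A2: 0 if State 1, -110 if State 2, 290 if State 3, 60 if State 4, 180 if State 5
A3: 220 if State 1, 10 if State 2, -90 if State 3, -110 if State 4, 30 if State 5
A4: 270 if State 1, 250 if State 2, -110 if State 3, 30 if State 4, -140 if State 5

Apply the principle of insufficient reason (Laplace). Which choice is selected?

Row averages: A1=110, A2=84, A3=12, A4=60
Highest average = 110 → A1.

A1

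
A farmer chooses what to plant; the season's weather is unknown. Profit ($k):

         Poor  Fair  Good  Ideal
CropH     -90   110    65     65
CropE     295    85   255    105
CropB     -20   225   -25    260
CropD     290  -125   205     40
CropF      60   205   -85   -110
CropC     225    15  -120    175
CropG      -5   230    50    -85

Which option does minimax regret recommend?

CropE

Column bests: Poor=295, Fair=230, Good=255, Ideal=260.
CropH regrets: 385, 120, 190, 195 → max 385
CropE regrets: 0, 145, 0, 155 → max 155
CropB regrets: 315, 5, 280, 0 → max 315
CropD regrets: 5, 355, 50, 220 → max 355
CropF regrets: 235, 25, 340, 370 → max 370
CropC regrets: 70, 215, 375, 85 → max 375
CropG regrets: 300, 0, 205, 345 → max 345
Smallest max regret = 155 → CropE.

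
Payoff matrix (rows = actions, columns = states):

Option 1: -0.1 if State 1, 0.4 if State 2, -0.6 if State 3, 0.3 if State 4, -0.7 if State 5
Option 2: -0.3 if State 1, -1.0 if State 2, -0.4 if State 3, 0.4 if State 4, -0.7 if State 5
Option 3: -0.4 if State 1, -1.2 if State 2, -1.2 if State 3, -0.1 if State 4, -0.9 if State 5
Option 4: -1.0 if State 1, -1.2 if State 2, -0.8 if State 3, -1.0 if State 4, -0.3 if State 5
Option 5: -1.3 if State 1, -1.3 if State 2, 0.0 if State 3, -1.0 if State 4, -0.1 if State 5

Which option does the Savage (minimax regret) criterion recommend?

Column bests: State 1=-0.1, State 2=0.4, State 3=0.0, State 4=0.4, State 5=-0.1.
Option 1 regrets: 0.0, 0.0, 0.6, 0.1, 0.6 → max 0.6
Option 2 regrets: 0.2, 1.4, 0.4, 0.0, 0.6 → max 1.4
Option 3 regrets: 0.3, 1.6, 1.2, 0.5, 0.8 → max 1.6
Option 4 regrets: 0.9, 1.6, 0.8, 1.4, 0.2 → max 1.6
Option 5 regrets: 1.2, 1.7, 0.0, 1.4, 0.0 → max 1.7
Smallest max regret = 0.6 → Option 1.

Option 1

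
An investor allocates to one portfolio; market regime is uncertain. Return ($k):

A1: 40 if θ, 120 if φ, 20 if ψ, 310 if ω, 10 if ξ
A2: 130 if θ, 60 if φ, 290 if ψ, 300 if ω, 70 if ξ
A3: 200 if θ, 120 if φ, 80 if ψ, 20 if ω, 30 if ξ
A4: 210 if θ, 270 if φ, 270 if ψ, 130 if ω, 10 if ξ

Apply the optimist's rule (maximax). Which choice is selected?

Row maxima: A1=310, A2=300, A3=200, A4=270
Best best-case = 310 → A1.

A1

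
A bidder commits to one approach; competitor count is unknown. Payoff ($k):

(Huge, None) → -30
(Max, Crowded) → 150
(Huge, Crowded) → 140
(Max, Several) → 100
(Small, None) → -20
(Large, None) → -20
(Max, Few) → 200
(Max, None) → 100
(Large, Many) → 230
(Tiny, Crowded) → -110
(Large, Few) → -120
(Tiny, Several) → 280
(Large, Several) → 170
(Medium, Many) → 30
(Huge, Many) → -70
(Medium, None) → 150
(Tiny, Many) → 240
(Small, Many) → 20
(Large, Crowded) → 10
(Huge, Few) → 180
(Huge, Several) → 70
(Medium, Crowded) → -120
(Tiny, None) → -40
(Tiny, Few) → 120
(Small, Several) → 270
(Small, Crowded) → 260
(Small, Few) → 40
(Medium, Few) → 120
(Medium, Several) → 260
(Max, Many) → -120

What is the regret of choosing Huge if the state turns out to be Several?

210

Best payoff under Several is 280.
Regret = 280 − 70 = 210.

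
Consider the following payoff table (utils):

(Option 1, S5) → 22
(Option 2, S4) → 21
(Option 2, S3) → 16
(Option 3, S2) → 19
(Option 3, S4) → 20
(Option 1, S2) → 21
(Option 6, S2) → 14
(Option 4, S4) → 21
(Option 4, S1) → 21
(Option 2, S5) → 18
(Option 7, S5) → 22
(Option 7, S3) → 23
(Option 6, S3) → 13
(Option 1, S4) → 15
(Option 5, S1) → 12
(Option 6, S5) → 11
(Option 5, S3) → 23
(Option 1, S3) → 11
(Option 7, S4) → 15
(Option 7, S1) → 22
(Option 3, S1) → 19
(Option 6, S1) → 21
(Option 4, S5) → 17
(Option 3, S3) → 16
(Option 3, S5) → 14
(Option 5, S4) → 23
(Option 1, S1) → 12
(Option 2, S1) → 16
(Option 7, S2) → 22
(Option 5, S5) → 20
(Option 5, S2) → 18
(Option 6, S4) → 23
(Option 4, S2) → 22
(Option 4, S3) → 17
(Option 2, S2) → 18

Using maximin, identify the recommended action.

Row minima: Option 1=11, Option 2=16, Option 3=14, Option 4=17, Option 5=12, Option 6=11, Option 7=15
Best worst-case = 17 → Option 4.

Option 4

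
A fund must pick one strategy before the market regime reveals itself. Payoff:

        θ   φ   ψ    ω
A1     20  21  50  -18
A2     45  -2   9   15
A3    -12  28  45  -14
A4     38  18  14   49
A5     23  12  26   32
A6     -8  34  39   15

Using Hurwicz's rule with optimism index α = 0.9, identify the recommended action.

A4

A1: 0.9·50 + 0.1·(-18) = 43.2
A2: 0.9·45 + 0.1·(-2) = 40.3
A3: 0.9·45 + 0.1·(-14) = 39.1
A4: 0.9·49 + 0.1·14 = 45.5
A5: 0.9·32 + 0.1·12 = 30
A6: 0.9·39 + 0.1·(-8) = 34.3
Highest Hurwicz score = 45.5 → A4.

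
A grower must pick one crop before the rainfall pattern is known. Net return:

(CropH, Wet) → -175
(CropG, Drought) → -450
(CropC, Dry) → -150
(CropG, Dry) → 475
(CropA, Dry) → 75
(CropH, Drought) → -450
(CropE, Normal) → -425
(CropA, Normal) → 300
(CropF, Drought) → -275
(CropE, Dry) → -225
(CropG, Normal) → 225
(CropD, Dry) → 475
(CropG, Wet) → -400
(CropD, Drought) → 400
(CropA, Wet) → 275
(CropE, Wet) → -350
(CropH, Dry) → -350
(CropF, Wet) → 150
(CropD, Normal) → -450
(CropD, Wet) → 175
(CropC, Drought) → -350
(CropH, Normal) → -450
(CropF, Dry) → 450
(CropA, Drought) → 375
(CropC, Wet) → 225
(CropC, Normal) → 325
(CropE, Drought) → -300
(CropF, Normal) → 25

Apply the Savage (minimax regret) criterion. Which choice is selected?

Column bests: Drought=400, Dry=475, Normal=325, Wet=275.
CropA regrets: 25, 400, 25, 0 → max 400
CropF regrets: 675, 25, 300, 125 → max 675
CropG regrets: 850, 0, 100, 675 → max 850
CropE regrets: 700, 700, 750, 625 → max 750
CropC regrets: 750, 625, 0, 50 → max 750
CropD regrets: 0, 0, 775, 100 → max 775
CropH regrets: 850, 825, 775, 450 → max 850
Smallest max regret = 400 → CropA.

CropA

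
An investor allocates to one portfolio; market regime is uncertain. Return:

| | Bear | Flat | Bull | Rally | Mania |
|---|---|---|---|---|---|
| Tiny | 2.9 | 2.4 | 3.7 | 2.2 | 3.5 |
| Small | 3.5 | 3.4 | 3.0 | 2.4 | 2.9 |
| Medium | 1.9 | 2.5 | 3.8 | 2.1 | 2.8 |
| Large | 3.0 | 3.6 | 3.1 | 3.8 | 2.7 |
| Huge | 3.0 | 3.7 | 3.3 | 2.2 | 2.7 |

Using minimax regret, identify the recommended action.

Large

Column bests: Bear=3.5, Flat=3.7, Bull=3.8, Rally=3.8, Mania=3.5.
Tiny regrets: 0.6, 1.3, 0.1, 1.6, 0.0 → max 1.6
Small regrets: 0.0, 0.3, 0.8, 1.4, 0.6 → max 1.4
Medium regrets: 1.6, 1.2, 0.0, 1.7, 0.7 → max 1.7
Large regrets: 0.5, 0.1, 0.7, 0.0, 0.8 → max 0.8
Huge regrets: 0.5, 0.0, 0.5, 1.6, 0.8 → max 1.6
Smallest max regret = 0.8 → Large.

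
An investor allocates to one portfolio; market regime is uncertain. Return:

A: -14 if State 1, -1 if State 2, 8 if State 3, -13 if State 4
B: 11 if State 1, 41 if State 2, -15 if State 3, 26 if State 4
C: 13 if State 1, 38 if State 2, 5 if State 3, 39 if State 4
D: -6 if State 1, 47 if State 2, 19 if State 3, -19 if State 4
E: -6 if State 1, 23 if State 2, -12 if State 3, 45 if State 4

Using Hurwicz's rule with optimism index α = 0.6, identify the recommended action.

A: 0.6·8 + 0.4·(-14) = -0.8
B: 0.6·41 + 0.4·(-15) = 18.6
C: 0.6·39 + 0.4·5 = 25.4
D: 0.6·47 + 0.4·(-19) = 20.6
E: 0.6·45 + 0.4·(-12) = 22.2
Highest Hurwicz score = 25.4 → C.

C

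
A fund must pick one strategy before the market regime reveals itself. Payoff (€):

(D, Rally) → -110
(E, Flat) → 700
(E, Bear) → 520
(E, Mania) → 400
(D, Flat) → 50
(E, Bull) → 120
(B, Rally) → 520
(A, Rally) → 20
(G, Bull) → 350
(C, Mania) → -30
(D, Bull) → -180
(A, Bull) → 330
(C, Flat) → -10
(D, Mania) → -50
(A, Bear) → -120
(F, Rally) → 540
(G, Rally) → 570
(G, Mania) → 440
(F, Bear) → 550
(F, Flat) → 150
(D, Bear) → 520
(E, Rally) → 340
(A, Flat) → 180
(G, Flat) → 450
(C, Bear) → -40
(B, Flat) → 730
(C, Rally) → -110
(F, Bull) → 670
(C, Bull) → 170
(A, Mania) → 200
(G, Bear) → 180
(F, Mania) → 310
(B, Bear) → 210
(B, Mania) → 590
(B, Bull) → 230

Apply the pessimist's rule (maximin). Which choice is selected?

Row minima: A=-120, B=210, C=-110, D=-180, E=120, F=150, G=180
Best worst-case = 210 → B.

B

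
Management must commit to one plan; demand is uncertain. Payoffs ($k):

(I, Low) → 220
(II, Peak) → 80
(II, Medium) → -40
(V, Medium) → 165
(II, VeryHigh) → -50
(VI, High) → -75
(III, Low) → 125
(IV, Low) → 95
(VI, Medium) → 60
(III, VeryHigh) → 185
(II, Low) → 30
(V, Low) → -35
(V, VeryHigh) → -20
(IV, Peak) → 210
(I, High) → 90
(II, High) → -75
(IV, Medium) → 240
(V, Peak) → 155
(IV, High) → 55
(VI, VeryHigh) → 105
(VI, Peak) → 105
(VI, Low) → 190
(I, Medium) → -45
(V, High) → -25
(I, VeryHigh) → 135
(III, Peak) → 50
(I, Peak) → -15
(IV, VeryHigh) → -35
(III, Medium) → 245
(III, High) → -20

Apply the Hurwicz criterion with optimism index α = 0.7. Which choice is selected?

III

I: 0.7·220 + 0.3·(-45) = 140.5
II: 0.7·80 + 0.3·(-75) = 33.5
III: 0.7·245 + 0.3·(-20) = 165.5
IV: 0.7·240 + 0.3·(-35) = 157.5
V: 0.7·165 + 0.3·(-35) = 105
VI: 0.7·190 + 0.3·(-75) = 110.5
Highest Hurwicz score = 165.5 → III.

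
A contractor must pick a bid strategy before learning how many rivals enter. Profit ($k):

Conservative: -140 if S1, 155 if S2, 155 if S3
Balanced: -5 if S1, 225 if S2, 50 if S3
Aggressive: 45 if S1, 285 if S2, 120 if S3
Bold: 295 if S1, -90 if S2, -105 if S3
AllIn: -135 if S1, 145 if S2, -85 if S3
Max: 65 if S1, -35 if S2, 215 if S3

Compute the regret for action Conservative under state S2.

Best payoff under S2 is 285.
Regret = 285 − 155 = 130.

130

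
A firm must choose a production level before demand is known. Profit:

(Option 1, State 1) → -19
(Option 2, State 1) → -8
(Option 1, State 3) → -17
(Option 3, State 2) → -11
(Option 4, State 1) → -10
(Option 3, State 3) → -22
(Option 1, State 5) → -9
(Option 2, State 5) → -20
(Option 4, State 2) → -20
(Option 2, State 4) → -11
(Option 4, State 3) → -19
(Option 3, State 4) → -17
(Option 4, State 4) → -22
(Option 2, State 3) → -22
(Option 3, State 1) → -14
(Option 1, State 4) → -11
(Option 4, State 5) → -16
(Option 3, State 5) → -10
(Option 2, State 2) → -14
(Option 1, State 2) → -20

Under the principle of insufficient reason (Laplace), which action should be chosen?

Row averages: Option 1=-15.2, Option 2=-15, Option 3=-14.8, Option 4=-17.4
Highest average = -14.8 → Option 3.

Option 3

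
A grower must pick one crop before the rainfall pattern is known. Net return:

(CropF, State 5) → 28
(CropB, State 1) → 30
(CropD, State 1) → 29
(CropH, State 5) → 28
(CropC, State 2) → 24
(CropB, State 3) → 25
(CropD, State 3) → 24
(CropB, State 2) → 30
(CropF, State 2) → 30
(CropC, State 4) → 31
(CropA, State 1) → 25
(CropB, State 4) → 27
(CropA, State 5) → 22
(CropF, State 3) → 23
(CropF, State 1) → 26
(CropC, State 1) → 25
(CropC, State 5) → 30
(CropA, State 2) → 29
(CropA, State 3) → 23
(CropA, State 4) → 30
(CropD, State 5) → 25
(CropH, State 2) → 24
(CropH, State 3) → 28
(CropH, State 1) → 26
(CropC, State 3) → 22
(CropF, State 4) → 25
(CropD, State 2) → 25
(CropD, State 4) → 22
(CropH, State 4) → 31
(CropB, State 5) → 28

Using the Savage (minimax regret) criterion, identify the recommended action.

CropB

Column bests: State 1=30, State 2=30, State 3=28, State 4=31, State 5=30.
CropF regrets: 4, 0, 5, 6, 2 → max 6
CropD regrets: 1, 5, 4, 9, 5 → max 9
CropA regrets: 5, 1, 5, 1, 8 → max 8
CropH regrets: 4, 6, 0, 0, 2 → max 6
CropC regrets: 5, 6, 6, 0, 0 → max 6
CropB regrets: 0, 0, 3, 4, 2 → max 4
Smallest max regret = 4 → CropB.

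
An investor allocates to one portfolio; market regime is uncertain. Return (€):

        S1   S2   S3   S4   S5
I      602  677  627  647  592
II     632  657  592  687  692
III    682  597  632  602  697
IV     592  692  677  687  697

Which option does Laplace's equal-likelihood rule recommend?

Row averages: I=629, II=652, III=642, IV=669
Highest average = 669 → IV.

IV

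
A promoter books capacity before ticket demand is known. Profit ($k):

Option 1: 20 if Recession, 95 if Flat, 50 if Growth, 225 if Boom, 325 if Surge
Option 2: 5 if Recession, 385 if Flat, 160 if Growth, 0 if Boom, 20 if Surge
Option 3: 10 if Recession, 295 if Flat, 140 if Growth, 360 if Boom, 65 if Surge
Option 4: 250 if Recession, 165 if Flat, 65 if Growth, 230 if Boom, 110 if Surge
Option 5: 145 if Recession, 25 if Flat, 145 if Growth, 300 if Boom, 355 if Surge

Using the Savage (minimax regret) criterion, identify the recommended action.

Option 4

Column bests: Recession=250, Flat=385, Growth=160, Boom=360, Surge=355.
Option 1 regrets: 230, 290, 110, 135, 30 → max 290
Option 2 regrets: 245, 0, 0, 360, 335 → max 360
Option 3 regrets: 240, 90, 20, 0, 290 → max 290
Option 4 regrets: 0, 220, 95, 130, 245 → max 245
Option 5 regrets: 105, 360, 15, 60, 0 → max 360
Smallest max regret = 245 → Option 4.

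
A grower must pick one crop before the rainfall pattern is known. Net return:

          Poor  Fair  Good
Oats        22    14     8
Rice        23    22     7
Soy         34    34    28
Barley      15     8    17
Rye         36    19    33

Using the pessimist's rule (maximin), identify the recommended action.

Row minima: Oats=8, Rice=7, Soy=28, Barley=8, Rye=19
Best worst-case = 28 → Soy.

Soy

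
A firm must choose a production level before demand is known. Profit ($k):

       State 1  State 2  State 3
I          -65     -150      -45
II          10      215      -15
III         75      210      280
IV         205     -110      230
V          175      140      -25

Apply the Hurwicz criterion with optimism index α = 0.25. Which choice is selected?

I: 0.25·(-45) + 0.75·(-150) = -123.75
II: 0.25·215 + 0.75·(-15) = 42.5
III: 0.25·280 + 0.75·75 = 126.25
IV: 0.25·230 + 0.75·(-110) = -25
V: 0.25·175 + 0.75·(-25) = 25
Highest Hurwicz score = 126.25 → III.

III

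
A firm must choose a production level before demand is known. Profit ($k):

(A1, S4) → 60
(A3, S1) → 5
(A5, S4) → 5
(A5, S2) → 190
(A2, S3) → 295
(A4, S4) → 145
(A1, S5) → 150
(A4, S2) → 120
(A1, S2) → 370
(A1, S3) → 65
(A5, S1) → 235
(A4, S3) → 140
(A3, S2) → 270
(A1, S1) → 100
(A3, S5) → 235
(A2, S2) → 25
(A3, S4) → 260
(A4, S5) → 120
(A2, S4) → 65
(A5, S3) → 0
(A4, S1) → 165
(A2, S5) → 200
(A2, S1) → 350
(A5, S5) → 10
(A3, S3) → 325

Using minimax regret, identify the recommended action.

Column bests: S1=350, S2=370, S3=325, S4=260, S5=235.
A1 regrets: 250, 0, 260, 200, 85 → max 260
A2 regrets: 0, 345, 30, 195, 35 → max 345
A3 regrets: 345, 100, 0, 0, 0 → max 345
A4 regrets: 185, 250, 185, 115, 115 → max 250
A5 regrets: 115, 180, 325, 255, 225 → max 325
Smallest max regret = 250 → A4.

A4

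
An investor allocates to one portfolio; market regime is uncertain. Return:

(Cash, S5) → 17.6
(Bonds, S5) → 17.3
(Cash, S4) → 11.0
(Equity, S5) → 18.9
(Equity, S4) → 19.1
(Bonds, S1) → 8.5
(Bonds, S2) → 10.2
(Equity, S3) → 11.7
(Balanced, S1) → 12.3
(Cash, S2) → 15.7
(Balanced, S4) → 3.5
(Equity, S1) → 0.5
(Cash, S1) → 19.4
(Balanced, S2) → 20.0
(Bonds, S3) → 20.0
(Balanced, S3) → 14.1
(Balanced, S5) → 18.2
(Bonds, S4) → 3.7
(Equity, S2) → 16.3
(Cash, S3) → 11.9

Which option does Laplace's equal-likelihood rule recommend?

Cash

Row averages: Bonds=11.94, Balanced=13.62, Cash=15.12, Equity=13.3
Highest average = 15.12 → Cash.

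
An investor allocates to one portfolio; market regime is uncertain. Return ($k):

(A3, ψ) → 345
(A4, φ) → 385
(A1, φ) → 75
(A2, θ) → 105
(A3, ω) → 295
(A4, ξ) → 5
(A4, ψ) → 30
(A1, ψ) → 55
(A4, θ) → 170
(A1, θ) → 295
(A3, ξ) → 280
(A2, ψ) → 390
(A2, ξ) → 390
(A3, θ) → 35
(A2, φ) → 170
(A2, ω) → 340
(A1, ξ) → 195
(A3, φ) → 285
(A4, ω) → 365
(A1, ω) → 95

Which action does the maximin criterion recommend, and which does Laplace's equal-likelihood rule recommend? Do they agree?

maximin → A2; laplace → A2 (agree)

Row minima: A1=55, A2=105, A3=35, A4=5
Best worst-case = 105 → A2.
Row averages: A1=143, A2=279, A3=248, A4=191
Highest average = 279 → A2.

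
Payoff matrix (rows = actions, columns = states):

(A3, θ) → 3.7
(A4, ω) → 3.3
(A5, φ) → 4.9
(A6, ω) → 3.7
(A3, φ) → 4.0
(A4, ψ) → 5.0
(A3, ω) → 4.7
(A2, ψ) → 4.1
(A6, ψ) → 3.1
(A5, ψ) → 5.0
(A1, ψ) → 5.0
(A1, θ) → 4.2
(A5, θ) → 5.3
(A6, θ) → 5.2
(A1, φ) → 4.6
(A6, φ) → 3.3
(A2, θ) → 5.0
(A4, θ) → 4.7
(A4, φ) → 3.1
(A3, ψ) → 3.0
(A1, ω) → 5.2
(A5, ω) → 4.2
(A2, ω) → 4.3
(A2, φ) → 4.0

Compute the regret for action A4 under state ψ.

0.0

Best payoff under ψ is 5.0.
Regret = 5.0 − 5.0 = 0.0.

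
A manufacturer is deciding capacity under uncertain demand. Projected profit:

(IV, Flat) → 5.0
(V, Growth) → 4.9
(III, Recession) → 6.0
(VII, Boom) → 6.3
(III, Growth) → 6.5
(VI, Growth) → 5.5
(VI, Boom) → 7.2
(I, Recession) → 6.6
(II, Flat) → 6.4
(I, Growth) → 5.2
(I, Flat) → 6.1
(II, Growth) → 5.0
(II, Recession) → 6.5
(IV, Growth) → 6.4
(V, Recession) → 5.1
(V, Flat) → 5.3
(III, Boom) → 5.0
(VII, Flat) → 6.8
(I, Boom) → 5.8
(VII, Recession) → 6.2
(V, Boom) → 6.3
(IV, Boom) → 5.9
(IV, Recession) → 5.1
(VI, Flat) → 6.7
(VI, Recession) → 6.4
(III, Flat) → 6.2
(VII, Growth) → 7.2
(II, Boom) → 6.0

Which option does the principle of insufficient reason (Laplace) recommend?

Row averages: I=5.925, II=5.975, III=5.925, IV=5.6, V=5.4, VI=6.45, VII=6.625
Highest average = 6.625 → VII.

VII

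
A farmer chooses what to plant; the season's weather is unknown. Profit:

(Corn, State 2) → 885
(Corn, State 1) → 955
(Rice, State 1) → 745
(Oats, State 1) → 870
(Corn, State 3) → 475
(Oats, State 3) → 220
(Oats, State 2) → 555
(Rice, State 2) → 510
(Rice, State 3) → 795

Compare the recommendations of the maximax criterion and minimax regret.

maximax → Corn; minimax regret → Corn (agree)

Row maxima: Rice=795, Oats=870, Corn=955
Best best-case = 955 → Corn.
Column bests: State 1=955, State 2=885, State 3=795.
Rice regrets: 210, 375, 0 → max 375
Oats regrets: 85, 330, 575 → max 575
Corn regrets: 0, 0, 320 → max 320
Smallest max regret = 320 → Corn.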